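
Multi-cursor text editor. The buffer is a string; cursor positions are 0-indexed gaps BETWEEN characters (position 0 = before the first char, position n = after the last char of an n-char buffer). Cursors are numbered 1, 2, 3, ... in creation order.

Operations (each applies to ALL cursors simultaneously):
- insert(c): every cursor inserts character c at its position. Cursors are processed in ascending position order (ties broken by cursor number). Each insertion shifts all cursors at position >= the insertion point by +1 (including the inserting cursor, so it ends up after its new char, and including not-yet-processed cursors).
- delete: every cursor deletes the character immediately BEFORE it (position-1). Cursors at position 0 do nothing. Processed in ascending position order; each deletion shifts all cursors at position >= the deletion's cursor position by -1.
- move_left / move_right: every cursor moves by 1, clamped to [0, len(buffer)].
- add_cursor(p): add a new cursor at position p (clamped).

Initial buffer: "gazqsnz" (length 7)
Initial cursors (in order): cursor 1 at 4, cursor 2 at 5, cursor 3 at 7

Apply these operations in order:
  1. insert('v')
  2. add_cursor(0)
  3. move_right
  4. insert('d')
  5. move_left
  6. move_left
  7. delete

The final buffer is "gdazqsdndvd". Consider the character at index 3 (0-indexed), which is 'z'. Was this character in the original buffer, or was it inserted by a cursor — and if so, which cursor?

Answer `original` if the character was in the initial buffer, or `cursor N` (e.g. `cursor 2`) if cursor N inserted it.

After op 1 (insert('v')): buffer="gazqvsvnzv" (len 10), cursors c1@5 c2@7 c3@10, authorship ....1.2..3
After op 2 (add_cursor(0)): buffer="gazqvsvnzv" (len 10), cursors c4@0 c1@5 c2@7 c3@10, authorship ....1.2..3
After op 3 (move_right): buffer="gazqvsvnzv" (len 10), cursors c4@1 c1@6 c2@8 c3@10, authorship ....1.2..3
After op 4 (insert('d')): buffer="gdazqvsdvndzvd" (len 14), cursors c4@2 c1@8 c2@11 c3@14, authorship .4...1.12.2.33
After op 5 (move_left): buffer="gdazqvsdvndzvd" (len 14), cursors c4@1 c1@7 c2@10 c3@13, authorship .4...1.12.2.33
After op 6 (move_left): buffer="gdazqvsdvndzvd" (len 14), cursors c4@0 c1@6 c2@9 c3@12, authorship .4...1.12.2.33
After op 7 (delete): buffer="gdazqsdndvd" (len 11), cursors c4@0 c1@5 c2@7 c3@9, authorship .4....1.233
Authorship (.=original, N=cursor N): . 4 . . . . 1 . 2 3 3
Index 3: author = original

Answer: original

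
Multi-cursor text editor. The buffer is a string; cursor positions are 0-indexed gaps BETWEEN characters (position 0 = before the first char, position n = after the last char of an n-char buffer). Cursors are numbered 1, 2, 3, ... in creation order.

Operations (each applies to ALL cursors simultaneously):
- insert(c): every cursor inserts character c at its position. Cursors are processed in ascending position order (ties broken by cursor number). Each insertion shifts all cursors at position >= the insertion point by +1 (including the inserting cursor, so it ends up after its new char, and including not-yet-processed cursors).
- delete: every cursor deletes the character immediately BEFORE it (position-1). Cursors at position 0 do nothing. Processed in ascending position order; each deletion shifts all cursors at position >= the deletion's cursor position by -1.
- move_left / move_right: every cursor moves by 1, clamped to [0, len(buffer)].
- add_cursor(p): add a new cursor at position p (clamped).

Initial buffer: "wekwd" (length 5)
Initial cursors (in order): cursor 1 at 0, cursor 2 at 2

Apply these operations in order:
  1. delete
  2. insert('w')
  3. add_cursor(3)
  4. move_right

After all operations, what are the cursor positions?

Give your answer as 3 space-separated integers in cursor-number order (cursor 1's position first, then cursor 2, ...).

Answer: 2 4 4

Derivation:
After op 1 (delete): buffer="wkwd" (len 4), cursors c1@0 c2@1, authorship ....
After op 2 (insert('w')): buffer="wwwkwd" (len 6), cursors c1@1 c2@3, authorship 1.2...
After op 3 (add_cursor(3)): buffer="wwwkwd" (len 6), cursors c1@1 c2@3 c3@3, authorship 1.2...
After op 4 (move_right): buffer="wwwkwd" (len 6), cursors c1@2 c2@4 c3@4, authorship 1.2...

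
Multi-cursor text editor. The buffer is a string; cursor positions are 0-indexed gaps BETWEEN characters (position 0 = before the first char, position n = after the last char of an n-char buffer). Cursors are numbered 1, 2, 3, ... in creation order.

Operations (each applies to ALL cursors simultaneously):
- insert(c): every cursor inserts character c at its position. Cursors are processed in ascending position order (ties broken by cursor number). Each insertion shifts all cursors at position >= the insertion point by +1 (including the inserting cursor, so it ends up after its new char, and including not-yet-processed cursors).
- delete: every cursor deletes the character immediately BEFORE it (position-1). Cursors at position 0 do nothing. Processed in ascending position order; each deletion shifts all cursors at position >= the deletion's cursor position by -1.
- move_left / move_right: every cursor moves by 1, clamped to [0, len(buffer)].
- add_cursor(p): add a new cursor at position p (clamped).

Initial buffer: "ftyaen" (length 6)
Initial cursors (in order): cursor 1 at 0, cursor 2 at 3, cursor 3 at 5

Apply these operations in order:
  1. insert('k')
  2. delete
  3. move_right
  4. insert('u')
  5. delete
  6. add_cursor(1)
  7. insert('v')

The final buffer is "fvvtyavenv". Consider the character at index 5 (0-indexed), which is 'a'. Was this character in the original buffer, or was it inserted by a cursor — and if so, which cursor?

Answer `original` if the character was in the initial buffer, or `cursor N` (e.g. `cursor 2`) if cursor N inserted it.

Answer: original

Derivation:
After op 1 (insert('k')): buffer="kftykaekn" (len 9), cursors c1@1 c2@5 c3@8, authorship 1...2..3.
After op 2 (delete): buffer="ftyaen" (len 6), cursors c1@0 c2@3 c3@5, authorship ......
After op 3 (move_right): buffer="ftyaen" (len 6), cursors c1@1 c2@4 c3@6, authorship ......
After op 4 (insert('u')): buffer="futyauenu" (len 9), cursors c1@2 c2@6 c3@9, authorship .1...2..3
After op 5 (delete): buffer="ftyaen" (len 6), cursors c1@1 c2@4 c3@6, authorship ......
After op 6 (add_cursor(1)): buffer="ftyaen" (len 6), cursors c1@1 c4@1 c2@4 c3@6, authorship ......
After op 7 (insert('v')): buffer="fvvtyavenv" (len 10), cursors c1@3 c4@3 c2@7 c3@10, authorship .14...2..3
Authorship (.=original, N=cursor N): . 1 4 . . . 2 . . 3
Index 5: author = original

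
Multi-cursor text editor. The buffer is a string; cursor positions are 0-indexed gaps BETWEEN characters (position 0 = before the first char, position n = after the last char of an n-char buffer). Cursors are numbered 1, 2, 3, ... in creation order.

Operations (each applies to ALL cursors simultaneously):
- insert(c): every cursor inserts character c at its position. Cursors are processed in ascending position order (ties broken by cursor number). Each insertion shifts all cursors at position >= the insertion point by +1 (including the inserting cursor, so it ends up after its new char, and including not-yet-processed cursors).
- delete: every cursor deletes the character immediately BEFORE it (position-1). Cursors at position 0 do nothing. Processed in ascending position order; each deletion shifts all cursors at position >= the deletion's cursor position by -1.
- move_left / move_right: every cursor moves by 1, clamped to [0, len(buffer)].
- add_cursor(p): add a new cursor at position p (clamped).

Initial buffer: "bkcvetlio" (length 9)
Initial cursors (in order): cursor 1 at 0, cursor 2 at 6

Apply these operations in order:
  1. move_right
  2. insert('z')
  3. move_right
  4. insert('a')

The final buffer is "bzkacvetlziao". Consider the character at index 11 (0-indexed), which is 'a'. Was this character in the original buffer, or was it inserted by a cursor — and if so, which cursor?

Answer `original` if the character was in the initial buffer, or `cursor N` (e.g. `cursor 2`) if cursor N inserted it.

After op 1 (move_right): buffer="bkcvetlio" (len 9), cursors c1@1 c2@7, authorship .........
After op 2 (insert('z')): buffer="bzkcvetlzio" (len 11), cursors c1@2 c2@9, authorship .1......2..
After op 3 (move_right): buffer="bzkcvetlzio" (len 11), cursors c1@3 c2@10, authorship .1......2..
After op 4 (insert('a')): buffer="bzkacvetlziao" (len 13), cursors c1@4 c2@12, authorship .1.1.....2.2.
Authorship (.=original, N=cursor N): . 1 . 1 . . . . . 2 . 2 .
Index 11: author = 2

Answer: cursor 2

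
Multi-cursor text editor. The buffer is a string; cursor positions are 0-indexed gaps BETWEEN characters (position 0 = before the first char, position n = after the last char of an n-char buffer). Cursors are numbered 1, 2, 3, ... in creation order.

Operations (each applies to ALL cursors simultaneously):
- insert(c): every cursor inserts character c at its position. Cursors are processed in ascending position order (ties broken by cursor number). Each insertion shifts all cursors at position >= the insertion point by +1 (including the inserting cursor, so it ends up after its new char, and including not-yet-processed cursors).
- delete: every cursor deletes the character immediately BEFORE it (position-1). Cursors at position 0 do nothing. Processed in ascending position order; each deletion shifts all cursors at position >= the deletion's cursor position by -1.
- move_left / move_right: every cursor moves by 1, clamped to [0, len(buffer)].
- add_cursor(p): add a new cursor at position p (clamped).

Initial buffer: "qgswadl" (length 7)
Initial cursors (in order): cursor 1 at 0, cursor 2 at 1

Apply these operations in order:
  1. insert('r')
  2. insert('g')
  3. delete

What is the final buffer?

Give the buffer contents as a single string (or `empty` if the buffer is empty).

Answer: rqrgswadl

Derivation:
After op 1 (insert('r')): buffer="rqrgswadl" (len 9), cursors c1@1 c2@3, authorship 1.2......
After op 2 (insert('g')): buffer="rgqrggswadl" (len 11), cursors c1@2 c2@5, authorship 11.22......
After op 3 (delete): buffer="rqrgswadl" (len 9), cursors c1@1 c2@3, authorship 1.2......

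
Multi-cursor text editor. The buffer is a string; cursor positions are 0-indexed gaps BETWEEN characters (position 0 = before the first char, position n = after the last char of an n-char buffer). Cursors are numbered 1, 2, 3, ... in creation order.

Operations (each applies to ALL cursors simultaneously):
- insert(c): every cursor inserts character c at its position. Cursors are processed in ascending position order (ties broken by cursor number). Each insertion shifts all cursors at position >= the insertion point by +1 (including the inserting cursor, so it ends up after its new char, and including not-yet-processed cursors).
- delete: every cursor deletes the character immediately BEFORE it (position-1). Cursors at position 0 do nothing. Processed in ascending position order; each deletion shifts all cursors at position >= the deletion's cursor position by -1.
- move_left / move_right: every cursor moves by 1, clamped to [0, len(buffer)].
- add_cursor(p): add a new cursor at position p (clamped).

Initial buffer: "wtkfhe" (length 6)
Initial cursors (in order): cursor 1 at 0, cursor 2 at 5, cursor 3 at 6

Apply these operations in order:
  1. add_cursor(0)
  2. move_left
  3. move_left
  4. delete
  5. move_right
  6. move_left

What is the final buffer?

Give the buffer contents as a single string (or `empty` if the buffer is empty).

Answer: wthe

Derivation:
After op 1 (add_cursor(0)): buffer="wtkfhe" (len 6), cursors c1@0 c4@0 c2@5 c3@6, authorship ......
After op 2 (move_left): buffer="wtkfhe" (len 6), cursors c1@0 c4@0 c2@4 c3@5, authorship ......
After op 3 (move_left): buffer="wtkfhe" (len 6), cursors c1@0 c4@0 c2@3 c3@4, authorship ......
After op 4 (delete): buffer="wthe" (len 4), cursors c1@0 c4@0 c2@2 c3@2, authorship ....
After op 5 (move_right): buffer="wthe" (len 4), cursors c1@1 c4@1 c2@3 c3@3, authorship ....
After op 6 (move_left): buffer="wthe" (len 4), cursors c1@0 c4@0 c2@2 c3@2, authorship ....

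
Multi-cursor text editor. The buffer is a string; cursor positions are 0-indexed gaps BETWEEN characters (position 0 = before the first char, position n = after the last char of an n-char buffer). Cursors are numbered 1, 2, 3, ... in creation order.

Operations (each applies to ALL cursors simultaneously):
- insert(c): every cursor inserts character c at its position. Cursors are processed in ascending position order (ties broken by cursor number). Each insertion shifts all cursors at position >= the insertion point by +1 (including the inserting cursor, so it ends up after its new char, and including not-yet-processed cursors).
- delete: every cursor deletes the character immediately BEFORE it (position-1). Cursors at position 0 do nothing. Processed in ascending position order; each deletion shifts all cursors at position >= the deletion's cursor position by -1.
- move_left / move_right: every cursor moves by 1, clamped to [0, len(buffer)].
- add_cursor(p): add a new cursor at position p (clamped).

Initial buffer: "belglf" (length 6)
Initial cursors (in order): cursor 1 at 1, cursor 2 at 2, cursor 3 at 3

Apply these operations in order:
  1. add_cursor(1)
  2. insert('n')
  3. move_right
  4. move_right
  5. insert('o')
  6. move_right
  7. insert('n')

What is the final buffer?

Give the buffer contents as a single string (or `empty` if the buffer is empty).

After op 1 (add_cursor(1)): buffer="belglf" (len 6), cursors c1@1 c4@1 c2@2 c3@3, authorship ......
After op 2 (insert('n')): buffer="bnnenlnglf" (len 10), cursors c1@3 c4@3 c2@5 c3@7, authorship .14.2.3...
After op 3 (move_right): buffer="bnnenlnglf" (len 10), cursors c1@4 c4@4 c2@6 c3@8, authorship .14.2.3...
After op 4 (move_right): buffer="bnnenlnglf" (len 10), cursors c1@5 c4@5 c2@7 c3@9, authorship .14.2.3...
After op 5 (insert('o')): buffer="bnnenoolnoglof" (len 14), cursors c1@7 c4@7 c2@10 c3@13, authorship .14.214.32..3.
After op 6 (move_right): buffer="bnnenoolnoglof" (len 14), cursors c1@8 c4@8 c2@11 c3@14, authorship .14.214.32..3.
After op 7 (insert('n')): buffer="bnnenoolnnnognlofn" (len 18), cursors c1@10 c4@10 c2@14 c3@18, authorship .14.214.1432.2.3.3

Answer: bnnenoolnnnognlofn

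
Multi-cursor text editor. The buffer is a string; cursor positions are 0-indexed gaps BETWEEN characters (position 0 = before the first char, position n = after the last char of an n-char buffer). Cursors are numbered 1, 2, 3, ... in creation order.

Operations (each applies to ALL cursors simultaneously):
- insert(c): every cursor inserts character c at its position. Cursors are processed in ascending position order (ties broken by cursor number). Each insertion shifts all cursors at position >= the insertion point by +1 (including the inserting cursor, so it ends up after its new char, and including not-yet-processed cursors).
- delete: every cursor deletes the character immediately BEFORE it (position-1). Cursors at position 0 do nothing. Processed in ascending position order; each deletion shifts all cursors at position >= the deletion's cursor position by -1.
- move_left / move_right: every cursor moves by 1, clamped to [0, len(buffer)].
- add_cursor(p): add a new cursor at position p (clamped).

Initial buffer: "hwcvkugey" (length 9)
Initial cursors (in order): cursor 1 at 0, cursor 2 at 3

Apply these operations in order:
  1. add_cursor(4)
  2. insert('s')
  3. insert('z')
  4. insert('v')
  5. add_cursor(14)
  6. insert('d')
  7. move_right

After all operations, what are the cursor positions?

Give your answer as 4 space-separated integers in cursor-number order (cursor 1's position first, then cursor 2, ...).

After op 1 (add_cursor(4)): buffer="hwcvkugey" (len 9), cursors c1@0 c2@3 c3@4, authorship .........
After op 2 (insert('s')): buffer="shwcsvskugey" (len 12), cursors c1@1 c2@5 c3@7, authorship 1...2.3.....
After op 3 (insert('z')): buffer="szhwcszvszkugey" (len 15), cursors c1@2 c2@7 c3@10, authorship 11...22.33.....
After op 4 (insert('v')): buffer="szvhwcszvvszvkugey" (len 18), cursors c1@3 c2@9 c3@13, authorship 111...222.333.....
After op 5 (add_cursor(14)): buffer="szvhwcszvvszvkugey" (len 18), cursors c1@3 c2@9 c3@13 c4@14, authorship 111...222.333.....
After op 6 (insert('d')): buffer="szvdhwcszvdvszvdkdugey" (len 22), cursors c1@4 c2@11 c3@16 c4@18, authorship 1111...2222.3333.4....
After op 7 (move_right): buffer="szvdhwcszvdvszvdkdugey" (len 22), cursors c1@5 c2@12 c3@17 c4@19, authorship 1111...2222.3333.4....

Answer: 5 12 17 19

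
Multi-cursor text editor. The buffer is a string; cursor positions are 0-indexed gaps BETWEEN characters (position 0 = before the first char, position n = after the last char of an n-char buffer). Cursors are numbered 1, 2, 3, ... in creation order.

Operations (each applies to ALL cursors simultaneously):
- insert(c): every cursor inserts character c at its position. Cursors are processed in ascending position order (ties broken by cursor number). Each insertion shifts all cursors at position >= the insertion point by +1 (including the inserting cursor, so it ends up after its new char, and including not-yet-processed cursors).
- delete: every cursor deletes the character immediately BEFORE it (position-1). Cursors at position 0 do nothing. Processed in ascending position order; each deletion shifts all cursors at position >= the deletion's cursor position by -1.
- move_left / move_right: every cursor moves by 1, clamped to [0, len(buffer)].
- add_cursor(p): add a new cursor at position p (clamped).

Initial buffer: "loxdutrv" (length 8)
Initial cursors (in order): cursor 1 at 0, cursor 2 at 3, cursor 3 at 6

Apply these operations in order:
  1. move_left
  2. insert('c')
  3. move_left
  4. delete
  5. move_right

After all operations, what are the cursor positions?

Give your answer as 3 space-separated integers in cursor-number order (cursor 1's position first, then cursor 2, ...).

After op 1 (move_left): buffer="loxdutrv" (len 8), cursors c1@0 c2@2 c3@5, authorship ........
After op 2 (insert('c')): buffer="clocxductrv" (len 11), cursors c1@1 c2@4 c3@8, authorship 1..2...3...
After op 3 (move_left): buffer="clocxductrv" (len 11), cursors c1@0 c2@3 c3@7, authorship 1..2...3...
After op 4 (delete): buffer="clcxdctrv" (len 9), cursors c1@0 c2@2 c3@5, authorship 1.2..3...
After op 5 (move_right): buffer="clcxdctrv" (len 9), cursors c1@1 c2@3 c3@6, authorship 1.2..3...

Answer: 1 3 6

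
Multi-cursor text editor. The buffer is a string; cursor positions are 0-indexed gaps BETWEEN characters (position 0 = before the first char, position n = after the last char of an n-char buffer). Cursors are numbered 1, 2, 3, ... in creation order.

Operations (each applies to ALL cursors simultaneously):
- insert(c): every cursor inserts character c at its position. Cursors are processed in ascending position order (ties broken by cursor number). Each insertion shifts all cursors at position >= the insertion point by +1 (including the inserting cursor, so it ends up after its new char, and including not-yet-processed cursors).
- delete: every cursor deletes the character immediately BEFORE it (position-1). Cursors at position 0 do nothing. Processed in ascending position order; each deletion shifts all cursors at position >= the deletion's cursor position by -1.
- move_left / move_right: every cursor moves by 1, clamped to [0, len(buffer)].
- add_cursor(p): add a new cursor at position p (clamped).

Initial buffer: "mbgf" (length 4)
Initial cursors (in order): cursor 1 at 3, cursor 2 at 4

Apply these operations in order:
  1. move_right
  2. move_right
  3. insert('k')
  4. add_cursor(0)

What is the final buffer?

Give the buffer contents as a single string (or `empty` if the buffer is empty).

After op 1 (move_right): buffer="mbgf" (len 4), cursors c1@4 c2@4, authorship ....
After op 2 (move_right): buffer="mbgf" (len 4), cursors c1@4 c2@4, authorship ....
After op 3 (insert('k')): buffer="mbgfkk" (len 6), cursors c1@6 c2@6, authorship ....12
After op 4 (add_cursor(0)): buffer="mbgfkk" (len 6), cursors c3@0 c1@6 c2@6, authorship ....12

Answer: mbgfkk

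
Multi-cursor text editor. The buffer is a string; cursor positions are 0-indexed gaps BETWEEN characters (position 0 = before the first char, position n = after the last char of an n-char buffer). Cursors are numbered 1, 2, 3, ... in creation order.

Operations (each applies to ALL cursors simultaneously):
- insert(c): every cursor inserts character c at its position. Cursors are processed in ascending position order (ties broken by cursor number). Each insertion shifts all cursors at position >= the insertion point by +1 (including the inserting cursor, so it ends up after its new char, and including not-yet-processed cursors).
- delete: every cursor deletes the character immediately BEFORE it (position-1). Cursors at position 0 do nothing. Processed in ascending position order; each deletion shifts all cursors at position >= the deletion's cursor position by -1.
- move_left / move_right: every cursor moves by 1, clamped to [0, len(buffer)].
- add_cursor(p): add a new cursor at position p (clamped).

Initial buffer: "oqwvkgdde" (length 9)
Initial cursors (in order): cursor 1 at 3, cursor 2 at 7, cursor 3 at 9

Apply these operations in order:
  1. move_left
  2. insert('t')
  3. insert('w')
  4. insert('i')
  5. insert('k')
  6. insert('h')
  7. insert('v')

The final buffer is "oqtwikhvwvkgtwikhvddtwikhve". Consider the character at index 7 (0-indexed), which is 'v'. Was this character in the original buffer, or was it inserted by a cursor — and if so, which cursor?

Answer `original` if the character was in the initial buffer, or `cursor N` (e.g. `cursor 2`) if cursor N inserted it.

Answer: cursor 1

Derivation:
After op 1 (move_left): buffer="oqwvkgdde" (len 9), cursors c1@2 c2@6 c3@8, authorship .........
After op 2 (insert('t')): buffer="oqtwvkgtddte" (len 12), cursors c1@3 c2@8 c3@11, authorship ..1....2..3.
After op 3 (insert('w')): buffer="oqtwwvkgtwddtwe" (len 15), cursors c1@4 c2@10 c3@14, authorship ..11....22..33.
After op 4 (insert('i')): buffer="oqtwiwvkgtwiddtwie" (len 18), cursors c1@5 c2@12 c3@17, authorship ..111....222..333.
After op 5 (insert('k')): buffer="oqtwikwvkgtwikddtwike" (len 21), cursors c1@6 c2@14 c3@20, authorship ..1111....2222..3333.
After op 6 (insert('h')): buffer="oqtwikhwvkgtwikhddtwikhe" (len 24), cursors c1@7 c2@16 c3@23, authorship ..11111....22222..33333.
After op 7 (insert('v')): buffer="oqtwikhvwvkgtwikhvddtwikhve" (len 27), cursors c1@8 c2@18 c3@26, authorship ..111111....222222..333333.
Authorship (.=original, N=cursor N): . . 1 1 1 1 1 1 . . . . 2 2 2 2 2 2 . . 3 3 3 3 3 3 .
Index 7: author = 1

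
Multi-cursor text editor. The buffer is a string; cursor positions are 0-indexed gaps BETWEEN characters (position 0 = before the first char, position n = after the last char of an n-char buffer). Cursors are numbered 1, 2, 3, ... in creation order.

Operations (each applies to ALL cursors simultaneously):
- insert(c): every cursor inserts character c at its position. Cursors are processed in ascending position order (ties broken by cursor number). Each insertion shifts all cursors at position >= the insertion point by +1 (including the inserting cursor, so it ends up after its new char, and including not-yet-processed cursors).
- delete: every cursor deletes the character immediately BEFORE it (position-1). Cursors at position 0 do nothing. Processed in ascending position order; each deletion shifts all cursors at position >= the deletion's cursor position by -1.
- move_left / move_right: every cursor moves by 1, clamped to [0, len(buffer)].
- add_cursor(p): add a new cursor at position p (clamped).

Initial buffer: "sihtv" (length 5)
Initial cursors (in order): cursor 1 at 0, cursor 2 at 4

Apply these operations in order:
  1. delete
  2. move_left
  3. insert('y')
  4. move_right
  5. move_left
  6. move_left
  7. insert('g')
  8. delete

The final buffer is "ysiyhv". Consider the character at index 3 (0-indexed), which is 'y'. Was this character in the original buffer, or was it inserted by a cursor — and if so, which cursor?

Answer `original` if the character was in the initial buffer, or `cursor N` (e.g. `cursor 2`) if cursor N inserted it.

After op 1 (delete): buffer="sihv" (len 4), cursors c1@0 c2@3, authorship ....
After op 2 (move_left): buffer="sihv" (len 4), cursors c1@0 c2@2, authorship ....
After op 3 (insert('y')): buffer="ysiyhv" (len 6), cursors c1@1 c2@4, authorship 1..2..
After op 4 (move_right): buffer="ysiyhv" (len 6), cursors c1@2 c2@5, authorship 1..2..
After op 5 (move_left): buffer="ysiyhv" (len 6), cursors c1@1 c2@4, authorship 1..2..
After op 6 (move_left): buffer="ysiyhv" (len 6), cursors c1@0 c2@3, authorship 1..2..
After op 7 (insert('g')): buffer="gysigyhv" (len 8), cursors c1@1 c2@5, authorship 11..22..
After op 8 (delete): buffer="ysiyhv" (len 6), cursors c1@0 c2@3, authorship 1..2..
Authorship (.=original, N=cursor N): 1 . . 2 . .
Index 3: author = 2

Answer: cursor 2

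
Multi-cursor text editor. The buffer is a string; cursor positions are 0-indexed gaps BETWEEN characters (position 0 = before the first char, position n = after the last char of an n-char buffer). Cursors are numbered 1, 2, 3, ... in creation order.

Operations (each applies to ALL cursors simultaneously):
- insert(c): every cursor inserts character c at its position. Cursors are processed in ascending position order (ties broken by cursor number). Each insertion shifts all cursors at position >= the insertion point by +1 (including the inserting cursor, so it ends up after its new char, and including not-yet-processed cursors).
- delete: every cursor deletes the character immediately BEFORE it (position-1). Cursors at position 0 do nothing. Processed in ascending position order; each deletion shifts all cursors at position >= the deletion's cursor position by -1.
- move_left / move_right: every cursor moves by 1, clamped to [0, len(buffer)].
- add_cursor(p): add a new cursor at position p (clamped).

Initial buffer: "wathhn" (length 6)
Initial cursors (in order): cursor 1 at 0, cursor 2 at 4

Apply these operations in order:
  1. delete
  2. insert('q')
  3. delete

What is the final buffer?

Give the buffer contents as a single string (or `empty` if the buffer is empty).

Answer: wathn

Derivation:
After op 1 (delete): buffer="wathn" (len 5), cursors c1@0 c2@3, authorship .....
After op 2 (insert('q')): buffer="qwatqhn" (len 7), cursors c1@1 c2@5, authorship 1...2..
After op 3 (delete): buffer="wathn" (len 5), cursors c1@0 c2@3, authorship .....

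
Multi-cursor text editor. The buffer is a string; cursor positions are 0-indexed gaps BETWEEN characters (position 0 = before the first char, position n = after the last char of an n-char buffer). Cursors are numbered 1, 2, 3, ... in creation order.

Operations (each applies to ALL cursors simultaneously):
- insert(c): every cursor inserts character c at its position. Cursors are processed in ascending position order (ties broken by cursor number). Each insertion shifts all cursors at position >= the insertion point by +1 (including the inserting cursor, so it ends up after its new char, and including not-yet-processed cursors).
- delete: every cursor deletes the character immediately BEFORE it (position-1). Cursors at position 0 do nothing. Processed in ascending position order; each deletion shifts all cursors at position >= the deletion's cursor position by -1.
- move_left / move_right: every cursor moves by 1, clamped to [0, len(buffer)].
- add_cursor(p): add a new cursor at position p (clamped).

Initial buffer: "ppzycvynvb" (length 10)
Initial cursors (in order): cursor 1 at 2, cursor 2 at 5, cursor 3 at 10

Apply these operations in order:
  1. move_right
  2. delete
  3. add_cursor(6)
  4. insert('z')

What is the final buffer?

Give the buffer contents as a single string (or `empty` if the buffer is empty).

After op 1 (move_right): buffer="ppzycvynvb" (len 10), cursors c1@3 c2@6 c3@10, authorship ..........
After op 2 (delete): buffer="ppycynv" (len 7), cursors c1@2 c2@4 c3@7, authorship .......
After op 3 (add_cursor(6)): buffer="ppycynv" (len 7), cursors c1@2 c2@4 c4@6 c3@7, authorship .......
After op 4 (insert('z')): buffer="ppzyczynzvz" (len 11), cursors c1@3 c2@6 c4@9 c3@11, authorship ..1..2..4.3

Answer: ppzyczynzvz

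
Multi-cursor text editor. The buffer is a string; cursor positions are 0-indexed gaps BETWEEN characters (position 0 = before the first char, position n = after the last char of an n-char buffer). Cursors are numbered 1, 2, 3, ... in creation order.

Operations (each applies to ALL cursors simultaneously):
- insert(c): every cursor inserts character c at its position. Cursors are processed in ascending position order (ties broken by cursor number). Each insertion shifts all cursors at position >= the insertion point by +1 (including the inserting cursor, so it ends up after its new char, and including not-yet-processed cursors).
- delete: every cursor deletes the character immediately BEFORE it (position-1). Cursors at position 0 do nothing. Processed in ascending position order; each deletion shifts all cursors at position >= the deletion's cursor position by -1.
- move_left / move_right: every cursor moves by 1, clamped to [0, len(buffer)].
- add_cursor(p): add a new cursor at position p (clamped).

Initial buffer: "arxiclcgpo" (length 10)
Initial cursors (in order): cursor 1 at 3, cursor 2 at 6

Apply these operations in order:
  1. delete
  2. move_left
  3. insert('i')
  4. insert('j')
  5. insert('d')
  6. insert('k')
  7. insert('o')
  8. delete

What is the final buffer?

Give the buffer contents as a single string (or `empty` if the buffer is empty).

Answer: aijdkriijdkccgpo

Derivation:
After op 1 (delete): buffer="ariccgpo" (len 8), cursors c1@2 c2@4, authorship ........
After op 2 (move_left): buffer="ariccgpo" (len 8), cursors c1@1 c2@3, authorship ........
After op 3 (insert('i')): buffer="airiiccgpo" (len 10), cursors c1@2 c2@5, authorship .1..2.....
After op 4 (insert('j')): buffer="aijriijccgpo" (len 12), cursors c1@3 c2@7, authorship .11..22.....
After op 5 (insert('d')): buffer="aijdriijdccgpo" (len 14), cursors c1@4 c2@9, authorship .111..222.....
After op 6 (insert('k')): buffer="aijdkriijdkccgpo" (len 16), cursors c1@5 c2@11, authorship .1111..2222.....
After op 7 (insert('o')): buffer="aijdkoriijdkoccgpo" (len 18), cursors c1@6 c2@13, authorship .11111..22222.....
After op 8 (delete): buffer="aijdkriijdkccgpo" (len 16), cursors c1@5 c2@11, authorship .1111..2222.....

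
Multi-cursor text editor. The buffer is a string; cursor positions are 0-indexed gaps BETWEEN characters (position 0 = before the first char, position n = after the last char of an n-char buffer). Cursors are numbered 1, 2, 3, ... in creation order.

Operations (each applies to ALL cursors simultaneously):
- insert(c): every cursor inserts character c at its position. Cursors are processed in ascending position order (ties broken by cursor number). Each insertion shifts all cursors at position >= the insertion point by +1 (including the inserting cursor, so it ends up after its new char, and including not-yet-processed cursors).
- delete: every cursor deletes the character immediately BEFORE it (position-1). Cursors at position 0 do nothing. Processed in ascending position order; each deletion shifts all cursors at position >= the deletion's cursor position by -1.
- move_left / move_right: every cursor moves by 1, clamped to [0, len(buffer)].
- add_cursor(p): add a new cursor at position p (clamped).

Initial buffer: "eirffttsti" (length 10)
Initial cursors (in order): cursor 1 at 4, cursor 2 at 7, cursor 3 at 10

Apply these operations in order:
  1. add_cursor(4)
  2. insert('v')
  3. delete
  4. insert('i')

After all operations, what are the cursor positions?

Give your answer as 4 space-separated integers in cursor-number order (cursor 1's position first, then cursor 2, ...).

After op 1 (add_cursor(4)): buffer="eirffttsti" (len 10), cursors c1@4 c4@4 c2@7 c3@10, authorship ..........
After op 2 (insert('v')): buffer="eirfvvfttvstiv" (len 14), cursors c1@6 c4@6 c2@10 c3@14, authorship ....14...2...3
After op 3 (delete): buffer="eirffttsti" (len 10), cursors c1@4 c4@4 c2@7 c3@10, authorship ..........
After op 4 (insert('i')): buffer="eirfiifttistii" (len 14), cursors c1@6 c4@6 c2@10 c3@14, authorship ....14...2...3

Answer: 6 10 14 6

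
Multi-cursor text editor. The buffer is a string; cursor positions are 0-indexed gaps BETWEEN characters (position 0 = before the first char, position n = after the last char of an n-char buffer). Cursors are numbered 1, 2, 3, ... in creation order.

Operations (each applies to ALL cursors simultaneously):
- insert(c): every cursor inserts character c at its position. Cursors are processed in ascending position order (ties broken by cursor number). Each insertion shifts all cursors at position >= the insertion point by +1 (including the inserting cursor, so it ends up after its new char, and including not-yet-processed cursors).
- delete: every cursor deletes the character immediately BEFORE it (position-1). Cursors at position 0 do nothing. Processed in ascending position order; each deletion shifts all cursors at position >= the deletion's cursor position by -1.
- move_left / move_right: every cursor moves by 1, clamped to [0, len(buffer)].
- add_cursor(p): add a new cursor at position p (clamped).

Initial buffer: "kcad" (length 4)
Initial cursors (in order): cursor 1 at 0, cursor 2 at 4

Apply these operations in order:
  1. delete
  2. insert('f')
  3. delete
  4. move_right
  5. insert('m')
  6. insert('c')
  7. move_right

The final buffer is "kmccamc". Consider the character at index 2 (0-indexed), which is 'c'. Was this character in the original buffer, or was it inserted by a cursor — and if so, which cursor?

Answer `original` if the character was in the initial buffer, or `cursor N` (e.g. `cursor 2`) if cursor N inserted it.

After op 1 (delete): buffer="kca" (len 3), cursors c1@0 c2@3, authorship ...
After op 2 (insert('f')): buffer="fkcaf" (len 5), cursors c1@1 c2@5, authorship 1...2
After op 3 (delete): buffer="kca" (len 3), cursors c1@0 c2@3, authorship ...
After op 4 (move_right): buffer="kca" (len 3), cursors c1@1 c2@3, authorship ...
After op 5 (insert('m')): buffer="kmcam" (len 5), cursors c1@2 c2@5, authorship .1..2
After op 6 (insert('c')): buffer="kmccamc" (len 7), cursors c1@3 c2@7, authorship .11..22
After op 7 (move_right): buffer="kmccamc" (len 7), cursors c1@4 c2@7, authorship .11..22
Authorship (.=original, N=cursor N): . 1 1 . . 2 2
Index 2: author = 1

Answer: cursor 1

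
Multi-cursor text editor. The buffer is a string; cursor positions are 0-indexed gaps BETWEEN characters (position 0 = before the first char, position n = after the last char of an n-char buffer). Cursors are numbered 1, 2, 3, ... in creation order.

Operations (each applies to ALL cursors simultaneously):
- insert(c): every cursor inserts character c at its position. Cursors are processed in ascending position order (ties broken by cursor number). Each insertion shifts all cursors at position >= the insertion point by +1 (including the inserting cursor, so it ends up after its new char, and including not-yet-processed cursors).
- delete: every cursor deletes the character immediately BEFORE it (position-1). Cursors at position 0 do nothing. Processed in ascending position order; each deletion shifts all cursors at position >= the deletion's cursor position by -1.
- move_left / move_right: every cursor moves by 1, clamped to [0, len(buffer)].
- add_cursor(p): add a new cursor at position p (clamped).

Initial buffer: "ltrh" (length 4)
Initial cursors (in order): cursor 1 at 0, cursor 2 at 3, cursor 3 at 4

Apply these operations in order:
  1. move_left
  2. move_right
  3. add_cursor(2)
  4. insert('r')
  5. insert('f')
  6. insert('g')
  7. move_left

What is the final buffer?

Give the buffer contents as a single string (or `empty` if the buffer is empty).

Answer: lrfgtrfgrrfghrfg

Derivation:
After op 1 (move_left): buffer="ltrh" (len 4), cursors c1@0 c2@2 c3@3, authorship ....
After op 2 (move_right): buffer="ltrh" (len 4), cursors c1@1 c2@3 c3@4, authorship ....
After op 3 (add_cursor(2)): buffer="ltrh" (len 4), cursors c1@1 c4@2 c2@3 c3@4, authorship ....
After op 4 (insert('r')): buffer="lrtrrrhr" (len 8), cursors c1@2 c4@4 c2@6 c3@8, authorship .1.4.2.3
After op 5 (insert('f')): buffer="lrftrfrrfhrf" (len 12), cursors c1@3 c4@6 c2@9 c3@12, authorship .11.44.22.33
After op 6 (insert('g')): buffer="lrfgtrfgrrfghrfg" (len 16), cursors c1@4 c4@8 c2@12 c3@16, authorship .111.444.222.333
After op 7 (move_left): buffer="lrfgtrfgrrfghrfg" (len 16), cursors c1@3 c4@7 c2@11 c3@15, authorship .111.444.222.333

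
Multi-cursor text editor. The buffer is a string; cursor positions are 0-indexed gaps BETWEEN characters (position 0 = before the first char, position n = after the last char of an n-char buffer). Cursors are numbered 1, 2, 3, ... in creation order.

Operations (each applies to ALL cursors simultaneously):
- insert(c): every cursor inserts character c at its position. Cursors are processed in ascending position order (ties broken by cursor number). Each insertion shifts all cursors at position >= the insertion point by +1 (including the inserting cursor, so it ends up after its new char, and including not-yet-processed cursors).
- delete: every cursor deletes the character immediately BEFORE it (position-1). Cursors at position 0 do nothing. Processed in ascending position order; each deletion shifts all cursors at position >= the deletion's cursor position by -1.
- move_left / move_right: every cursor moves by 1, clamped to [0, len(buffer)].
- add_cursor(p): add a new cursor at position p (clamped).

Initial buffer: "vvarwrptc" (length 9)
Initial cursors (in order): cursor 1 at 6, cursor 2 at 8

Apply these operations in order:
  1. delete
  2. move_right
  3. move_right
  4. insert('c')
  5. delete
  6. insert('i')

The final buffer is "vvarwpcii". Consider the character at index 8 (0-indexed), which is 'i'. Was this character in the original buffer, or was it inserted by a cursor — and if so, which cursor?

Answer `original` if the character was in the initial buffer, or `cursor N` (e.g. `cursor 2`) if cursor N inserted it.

After op 1 (delete): buffer="vvarwpc" (len 7), cursors c1@5 c2@6, authorship .......
After op 2 (move_right): buffer="vvarwpc" (len 7), cursors c1@6 c2@7, authorship .......
After op 3 (move_right): buffer="vvarwpc" (len 7), cursors c1@7 c2@7, authorship .......
After op 4 (insert('c')): buffer="vvarwpccc" (len 9), cursors c1@9 c2@9, authorship .......12
After op 5 (delete): buffer="vvarwpc" (len 7), cursors c1@7 c2@7, authorship .......
After op 6 (insert('i')): buffer="vvarwpcii" (len 9), cursors c1@9 c2@9, authorship .......12
Authorship (.=original, N=cursor N): . . . . . . . 1 2
Index 8: author = 2

Answer: cursor 2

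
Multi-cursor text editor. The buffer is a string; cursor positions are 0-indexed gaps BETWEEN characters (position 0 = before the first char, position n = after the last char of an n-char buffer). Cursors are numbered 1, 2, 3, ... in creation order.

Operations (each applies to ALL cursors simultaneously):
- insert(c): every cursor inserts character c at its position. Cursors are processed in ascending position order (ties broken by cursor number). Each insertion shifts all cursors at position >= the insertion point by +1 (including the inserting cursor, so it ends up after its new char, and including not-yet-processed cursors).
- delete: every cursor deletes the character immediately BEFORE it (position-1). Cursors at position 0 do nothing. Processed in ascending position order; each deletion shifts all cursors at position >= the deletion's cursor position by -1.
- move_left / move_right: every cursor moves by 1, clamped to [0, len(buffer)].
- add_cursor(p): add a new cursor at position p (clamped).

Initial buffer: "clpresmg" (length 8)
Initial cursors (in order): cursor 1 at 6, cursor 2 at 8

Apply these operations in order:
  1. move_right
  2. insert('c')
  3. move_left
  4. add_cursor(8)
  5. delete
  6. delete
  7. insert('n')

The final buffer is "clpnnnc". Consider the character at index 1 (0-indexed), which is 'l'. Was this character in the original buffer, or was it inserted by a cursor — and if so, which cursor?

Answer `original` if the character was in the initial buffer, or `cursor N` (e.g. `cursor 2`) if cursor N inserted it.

After op 1 (move_right): buffer="clpresmg" (len 8), cursors c1@7 c2@8, authorship ........
After op 2 (insert('c')): buffer="clpresmcgc" (len 10), cursors c1@8 c2@10, authorship .......1.2
After op 3 (move_left): buffer="clpresmcgc" (len 10), cursors c1@7 c2@9, authorship .......1.2
After op 4 (add_cursor(8)): buffer="clpresmcgc" (len 10), cursors c1@7 c3@8 c2@9, authorship .......1.2
After op 5 (delete): buffer="clpresc" (len 7), cursors c1@6 c2@6 c3@6, authorship ......2
After op 6 (delete): buffer="clpc" (len 4), cursors c1@3 c2@3 c3@3, authorship ...2
After op 7 (insert('n')): buffer="clpnnnc" (len 7), cursors c1@6 c2@6 c3@6, authorship ...1232
Authorship (.=original, N=cursor N): . . . 1 2 3 2
Index 1: author = original

Answer: original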